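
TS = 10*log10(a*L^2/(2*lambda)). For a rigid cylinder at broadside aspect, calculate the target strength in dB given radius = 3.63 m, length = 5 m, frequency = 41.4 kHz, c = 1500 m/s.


30.98 dB


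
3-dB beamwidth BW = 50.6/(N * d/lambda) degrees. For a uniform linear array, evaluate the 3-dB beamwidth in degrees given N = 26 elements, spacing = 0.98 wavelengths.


BW = 50.6 / (26 * 0.98) = 50.6 / 25.48 = 1.99

1.99 deg


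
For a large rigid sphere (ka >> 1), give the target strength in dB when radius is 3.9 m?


TS = 10*log10(3.9^2 / 4) = 10*log10(3.8025) = 5.8

5.8 dB


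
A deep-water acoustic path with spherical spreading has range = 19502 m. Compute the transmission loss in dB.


TL = 20*log10(19502) = 85.8

85.8 dB


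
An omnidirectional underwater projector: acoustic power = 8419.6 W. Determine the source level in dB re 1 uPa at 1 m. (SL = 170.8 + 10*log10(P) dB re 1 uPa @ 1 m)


SL = 170.8 + 10*log10(8419.6) = 170.8 + 39.25 = 210.05

210.05 dB


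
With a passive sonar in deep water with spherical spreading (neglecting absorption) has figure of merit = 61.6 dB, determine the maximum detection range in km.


At max range FOM = TL, so 20*log10(R) = 61.6
R = 10^(61.6/20) = 1202.26 m = 1.2 km

1.2 km


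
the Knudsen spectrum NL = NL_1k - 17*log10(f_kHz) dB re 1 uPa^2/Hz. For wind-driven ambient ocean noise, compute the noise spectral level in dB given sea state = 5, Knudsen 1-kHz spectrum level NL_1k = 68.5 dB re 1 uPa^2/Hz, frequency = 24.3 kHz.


NL = NL_1k - 17*log10(f_kHz) = 68.5 - 17*log10(24.3) = 68.5 - (23.56) = 44.94

44.94 dB


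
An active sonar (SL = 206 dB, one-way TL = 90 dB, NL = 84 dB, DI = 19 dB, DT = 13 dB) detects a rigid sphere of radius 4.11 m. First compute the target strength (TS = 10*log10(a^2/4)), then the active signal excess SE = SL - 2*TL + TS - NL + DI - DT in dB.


Step 1: TS = 10*log10(4.11^2/4) = 6.26 dB
Step 2: SE = SL - 2*TL + TS - NL + DI - DT = 206 - 2*90 + (6.26) - 84 + 19 - 13 = -45.74

-45.74 dB


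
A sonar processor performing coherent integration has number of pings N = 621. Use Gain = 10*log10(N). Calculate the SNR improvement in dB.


Gain = 10*log10(621) = 27.93

27.93 dB


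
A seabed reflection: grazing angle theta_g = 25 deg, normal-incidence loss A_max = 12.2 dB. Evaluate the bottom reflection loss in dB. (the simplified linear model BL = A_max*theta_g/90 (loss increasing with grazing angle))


3.39 dB


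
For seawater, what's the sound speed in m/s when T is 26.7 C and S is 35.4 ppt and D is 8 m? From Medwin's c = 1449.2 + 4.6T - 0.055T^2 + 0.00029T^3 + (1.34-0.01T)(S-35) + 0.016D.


1538.89 m/s


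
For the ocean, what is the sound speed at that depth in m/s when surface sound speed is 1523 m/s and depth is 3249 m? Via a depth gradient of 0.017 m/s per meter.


c = 1523 + 0.017 * 3249 = 1578.233

1578.233 m/s


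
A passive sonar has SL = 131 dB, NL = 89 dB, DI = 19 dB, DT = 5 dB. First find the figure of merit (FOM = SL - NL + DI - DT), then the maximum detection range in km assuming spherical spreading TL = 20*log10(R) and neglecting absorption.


Step 1: FOM = SL - NL + DI - DT = 131 - 89 + 19 - 5 = 56 dB
Step 2: at max range FOM = TL = 20*log10(R), so R = 10^(56/20) = 630.96 m = 0.63 km

0.63 km


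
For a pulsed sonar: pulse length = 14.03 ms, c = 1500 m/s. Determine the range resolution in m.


dR = c*tau/2 = 1500 * 14.03e-3 / 2 = 10.5225

10.5225 m


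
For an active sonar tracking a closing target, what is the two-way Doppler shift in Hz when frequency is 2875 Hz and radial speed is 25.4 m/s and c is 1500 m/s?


97.37 Hz


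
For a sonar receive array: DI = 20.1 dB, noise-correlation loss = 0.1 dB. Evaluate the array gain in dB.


AG = DI - L_corr = 20.1 - 0.1 = 20.0

20.0 dB


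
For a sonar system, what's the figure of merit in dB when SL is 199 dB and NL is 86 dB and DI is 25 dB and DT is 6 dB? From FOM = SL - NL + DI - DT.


132 dB


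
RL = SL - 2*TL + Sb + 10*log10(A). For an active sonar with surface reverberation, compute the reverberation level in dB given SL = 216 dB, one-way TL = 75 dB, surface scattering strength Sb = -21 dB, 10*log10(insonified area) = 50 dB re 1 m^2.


95 dB


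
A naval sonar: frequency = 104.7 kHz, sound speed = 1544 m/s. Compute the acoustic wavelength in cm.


lambda = c/f = 1544 / 104700 = 0.0147 m = 1.47 cm

1.47 cm


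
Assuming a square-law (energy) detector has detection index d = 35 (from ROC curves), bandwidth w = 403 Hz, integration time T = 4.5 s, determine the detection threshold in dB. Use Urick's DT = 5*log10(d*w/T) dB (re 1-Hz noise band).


17.48 dB


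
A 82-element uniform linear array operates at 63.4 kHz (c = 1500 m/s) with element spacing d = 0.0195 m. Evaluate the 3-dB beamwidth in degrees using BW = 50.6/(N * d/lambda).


0.75 deg


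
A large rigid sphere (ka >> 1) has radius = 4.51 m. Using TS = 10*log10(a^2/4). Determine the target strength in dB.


TS = 10*log10(4.51^2 / 4) = 10*log10(5.085025) = 7.06

7.06 dB


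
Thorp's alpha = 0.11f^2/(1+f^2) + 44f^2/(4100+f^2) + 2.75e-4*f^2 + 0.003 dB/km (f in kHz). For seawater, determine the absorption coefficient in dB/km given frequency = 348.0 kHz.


75.976 dB/km


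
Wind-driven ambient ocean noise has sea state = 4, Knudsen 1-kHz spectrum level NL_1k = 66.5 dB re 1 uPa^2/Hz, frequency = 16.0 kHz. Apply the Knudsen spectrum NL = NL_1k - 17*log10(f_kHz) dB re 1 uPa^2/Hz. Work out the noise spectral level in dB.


NL = NL_1k - 17*log10(f_kHz) = 66.5 - 17*log10(16.0) = 66.5 - (20.47) = 46.03

46.03 dB


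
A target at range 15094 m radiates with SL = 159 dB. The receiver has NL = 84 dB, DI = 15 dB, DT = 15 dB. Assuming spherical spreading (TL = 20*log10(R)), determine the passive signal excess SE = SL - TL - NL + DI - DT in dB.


-8.58 dB


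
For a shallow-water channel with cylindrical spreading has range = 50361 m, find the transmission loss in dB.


TL = 10*log10(50361) = 47.02

47.02 dB


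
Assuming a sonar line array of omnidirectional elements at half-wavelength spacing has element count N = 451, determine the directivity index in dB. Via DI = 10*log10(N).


26.54 dB


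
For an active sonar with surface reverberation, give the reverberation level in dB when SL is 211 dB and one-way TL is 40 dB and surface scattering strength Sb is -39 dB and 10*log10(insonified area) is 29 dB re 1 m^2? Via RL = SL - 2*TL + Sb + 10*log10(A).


RL = SL - 2*TL + Sb + 10*log10(A) = 211 - 2*40 + (-39) + 29 = 121

121 dB


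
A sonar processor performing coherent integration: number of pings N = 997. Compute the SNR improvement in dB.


Gain = 10*log10(997) = 29.99

29.99 dB


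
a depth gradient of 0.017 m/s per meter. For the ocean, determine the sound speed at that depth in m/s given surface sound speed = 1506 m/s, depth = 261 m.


1510.437 m/s


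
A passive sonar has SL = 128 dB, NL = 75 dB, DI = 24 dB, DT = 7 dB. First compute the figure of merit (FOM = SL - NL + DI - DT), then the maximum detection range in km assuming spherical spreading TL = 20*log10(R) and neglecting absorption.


Step 1: FOM = SL - NL + DI - DT = 128 - 75 + 24 - 7 = 70 dB
Step 2: at max range FOM = TL = 20*log10(R), so R = 10^(70/20) = 3162.28 m = 3.16 km

3.16 km


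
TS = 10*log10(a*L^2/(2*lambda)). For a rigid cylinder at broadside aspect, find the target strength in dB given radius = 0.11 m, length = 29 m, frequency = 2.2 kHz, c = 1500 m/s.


lambda = 1500/2200 = 0.68182 m
TS = 10*log10(0.11*29^2/(2*0.68182)) = 18.31

18.31 dB


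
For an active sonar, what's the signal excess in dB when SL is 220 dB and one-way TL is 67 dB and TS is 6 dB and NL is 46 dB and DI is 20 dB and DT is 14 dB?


SE = SL - 2*TL + TS - NL + DI - DT = 220 - 2*67 + (6) - 46 + 20 - 14 = 52

52 dB


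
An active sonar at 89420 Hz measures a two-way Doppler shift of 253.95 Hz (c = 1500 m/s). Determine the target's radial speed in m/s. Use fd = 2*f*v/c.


From fd = 2*f*v/c, v = c*fd/(2*f) = 1500 * 253.95 / (2*89420) = 2.13

2.13 m/s


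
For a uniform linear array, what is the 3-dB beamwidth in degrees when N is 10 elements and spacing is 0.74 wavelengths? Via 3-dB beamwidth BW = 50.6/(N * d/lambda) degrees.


6.84 deg


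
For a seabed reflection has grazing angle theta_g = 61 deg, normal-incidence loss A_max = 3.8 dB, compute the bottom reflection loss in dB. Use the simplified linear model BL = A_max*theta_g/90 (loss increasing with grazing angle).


BL = A_max * theta_g / 90 = 3.8 * 61 / 90 = 2.58

2.58 dB


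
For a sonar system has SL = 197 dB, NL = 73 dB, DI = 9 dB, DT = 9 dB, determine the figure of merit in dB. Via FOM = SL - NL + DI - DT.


124 dB


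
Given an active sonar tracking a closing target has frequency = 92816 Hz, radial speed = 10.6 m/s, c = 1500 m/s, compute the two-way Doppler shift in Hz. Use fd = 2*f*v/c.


fd = 2*f*v/c = 2 * 92816 * 10.6 / 1500 = 1311.8

1311.8 Hz


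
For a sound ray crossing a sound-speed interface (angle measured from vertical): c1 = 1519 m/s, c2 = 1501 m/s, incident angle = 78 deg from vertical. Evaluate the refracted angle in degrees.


75.14 deg


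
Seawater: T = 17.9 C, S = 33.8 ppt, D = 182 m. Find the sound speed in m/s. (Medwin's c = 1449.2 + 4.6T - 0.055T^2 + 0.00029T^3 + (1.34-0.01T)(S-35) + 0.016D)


1517.1 m/s


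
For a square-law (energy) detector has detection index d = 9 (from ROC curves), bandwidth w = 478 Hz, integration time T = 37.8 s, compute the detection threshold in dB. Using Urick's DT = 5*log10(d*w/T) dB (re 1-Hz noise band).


DT = 5*log10(d*w/T) = 5*log10(9 * 478 / 37.8) = 5*log10(113.81) = 10.28

10.28 dB


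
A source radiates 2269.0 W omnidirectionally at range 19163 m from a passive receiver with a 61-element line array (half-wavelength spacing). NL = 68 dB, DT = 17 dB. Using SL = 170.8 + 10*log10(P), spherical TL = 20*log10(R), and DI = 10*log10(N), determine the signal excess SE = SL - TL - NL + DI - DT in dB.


Step 1: SL = 170.8 + 10*log10(2269.0) = 204.36 dB
Step 2: TL = 20*log10(19163) = 85.65 dB
Step 3: DI = 10*log10(61) = 17.85 dB
Step 4: SE = SL - TL - NL + DI - DT = 204.36 - 85.65 - 68 + 17.85 - 17 = 51.56

51.56 dB


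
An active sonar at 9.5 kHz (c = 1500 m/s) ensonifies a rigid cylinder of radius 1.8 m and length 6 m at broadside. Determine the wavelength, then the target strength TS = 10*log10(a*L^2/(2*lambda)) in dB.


Step 1: lambda = c/f = 1500/9500 = 0.15789 m
Step 2: TS = 10*log10(a*L^2/(2*lambda)) = 10*log10(1.8*6^2/(2*0.15789)) = 23.12

23.12 dB


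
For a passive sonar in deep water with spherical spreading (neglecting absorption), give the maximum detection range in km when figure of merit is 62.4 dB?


1.32 km


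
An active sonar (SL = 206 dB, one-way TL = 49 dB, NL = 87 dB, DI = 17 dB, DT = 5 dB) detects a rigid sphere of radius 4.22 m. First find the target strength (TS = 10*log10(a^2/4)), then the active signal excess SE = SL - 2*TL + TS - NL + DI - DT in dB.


Step 1: TS = 10*log10(4.22^2/4) = 6.49 dB
Step 2: SE = SL - 2*TL + TS - NL + DI - DT = 206 - 2*49 + (6.49) - 87 + 17 - 5 = 39.49

39.49 dB


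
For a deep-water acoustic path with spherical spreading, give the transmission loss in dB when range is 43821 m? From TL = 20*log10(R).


92.83 dB


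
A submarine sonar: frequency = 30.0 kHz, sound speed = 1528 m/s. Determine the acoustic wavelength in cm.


lambda = c/f = 1528 / 30000 = 0.0509 m = 5.09 cm

5.09 cm


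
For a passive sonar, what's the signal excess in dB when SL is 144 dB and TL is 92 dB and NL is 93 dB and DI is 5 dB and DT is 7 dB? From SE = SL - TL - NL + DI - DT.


SE = SL - TL - NL + DI - DT = 144 - 92 - 93 + 5 - 7 = -43

-43 dB


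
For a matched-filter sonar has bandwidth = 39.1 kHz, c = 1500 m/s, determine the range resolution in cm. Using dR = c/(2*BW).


dR = c/(2*BW) = 1500 / (2 * 39.1e3) = 0.0192 m = 1.92 cm

1.92 cm


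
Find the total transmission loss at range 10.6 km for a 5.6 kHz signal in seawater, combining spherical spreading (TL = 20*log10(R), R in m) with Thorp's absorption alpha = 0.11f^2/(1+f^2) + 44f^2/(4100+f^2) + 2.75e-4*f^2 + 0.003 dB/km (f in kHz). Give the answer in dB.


Step 1 (Thorp): alpha = 0.11*31.36/(1+31.36) + 44*31.36/(4100+31.36) + 2.75e-4*31.36 + 0.003 = 0.4522 dB/km
Step 2: TL_spread = 20*log10(10600) = 80.51 dB
Step 3: TL_abs = alpha*R = 0.4522 * 10.6 = 4.79 dB
Step 4: TL_total = 80.51 + 4.79 = 85.3

85.3 dB


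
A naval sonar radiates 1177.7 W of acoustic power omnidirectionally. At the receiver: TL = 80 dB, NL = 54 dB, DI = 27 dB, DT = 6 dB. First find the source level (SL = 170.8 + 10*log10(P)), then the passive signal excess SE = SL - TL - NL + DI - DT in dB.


Step 1: SL = 170.8 + 10*log10(1177.7) = 201.51 dB
Step 2: SE = SL - TL - NL + DI - DT = 201.51 - 80 - 54 + 27 - 6 = 88.51

88.51 dB


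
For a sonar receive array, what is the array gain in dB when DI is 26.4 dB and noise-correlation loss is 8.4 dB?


18.0 dB


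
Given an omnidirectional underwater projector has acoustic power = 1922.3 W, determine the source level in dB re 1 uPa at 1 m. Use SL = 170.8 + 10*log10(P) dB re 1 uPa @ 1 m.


SL = 170.8 + 10*log10(1922.3) = 170.8 + 32.84 = 203.64

203.64 dB


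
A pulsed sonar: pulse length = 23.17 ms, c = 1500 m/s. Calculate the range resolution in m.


dR = c*tau/2 = 1500 * 23.17e-3 / 2 = 17.3775

17.3775 m


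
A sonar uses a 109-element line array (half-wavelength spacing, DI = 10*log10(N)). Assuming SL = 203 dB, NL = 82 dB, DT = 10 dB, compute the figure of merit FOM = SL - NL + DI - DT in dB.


131.37 dB


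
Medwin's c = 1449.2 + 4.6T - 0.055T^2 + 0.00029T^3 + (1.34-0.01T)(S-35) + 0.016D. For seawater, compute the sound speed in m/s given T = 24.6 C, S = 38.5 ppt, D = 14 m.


c = 1449.2 + 4.6*24.6 - 0.055*24.6^2 + 0.00029*24.6^3 + (1.34 - 0.01*24.6)*(38.5 - 35) + 0.016*14 = 1537.45

1537.45 m/s


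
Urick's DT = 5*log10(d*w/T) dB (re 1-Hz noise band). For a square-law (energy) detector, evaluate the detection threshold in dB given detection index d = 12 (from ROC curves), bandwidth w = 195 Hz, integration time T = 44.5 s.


DT = 5*log10(d*w/T) = 5*log10(12 * 195 / 44.5) = 5*log10(52.58) = 8.6

8.6 dB


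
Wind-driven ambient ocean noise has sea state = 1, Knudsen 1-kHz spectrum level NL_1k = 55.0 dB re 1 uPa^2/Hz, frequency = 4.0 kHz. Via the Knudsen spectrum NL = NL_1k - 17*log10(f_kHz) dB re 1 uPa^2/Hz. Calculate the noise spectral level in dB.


NL = NL_1k - 17*log10(f_kHz) = 55.0 - 17*log10(4.0) = 55.0 - (10.24) = 44.76

44.76 dB


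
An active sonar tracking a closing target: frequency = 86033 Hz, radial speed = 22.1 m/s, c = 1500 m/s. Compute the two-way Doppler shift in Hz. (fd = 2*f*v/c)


fd = 2*f*v/c = 2 * 86033 * 22.1 / 1500 = 2535.11

2535.11 Hz


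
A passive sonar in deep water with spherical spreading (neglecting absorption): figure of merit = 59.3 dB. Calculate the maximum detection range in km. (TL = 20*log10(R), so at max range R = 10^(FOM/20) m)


0.92 km


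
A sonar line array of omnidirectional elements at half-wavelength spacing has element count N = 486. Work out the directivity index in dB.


DI = 10*log10(486) = 26.87

26.87 dB


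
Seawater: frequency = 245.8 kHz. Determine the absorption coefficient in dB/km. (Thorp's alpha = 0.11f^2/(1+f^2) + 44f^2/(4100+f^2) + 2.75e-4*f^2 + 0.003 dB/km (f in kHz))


f^2 = 60417.64
alpha = 0.11*60417.64/(1+60417.64) + 44*60417.64/(4100+60417.64) + 2.75e-4*60417.64 + 0.003 = 57.932

57.932 dB/km


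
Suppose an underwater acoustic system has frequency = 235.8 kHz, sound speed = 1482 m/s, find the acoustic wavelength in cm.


lambda = c/f = 1482 / 235800 = 0.0063 m = 0.63 cm

0.63 cm


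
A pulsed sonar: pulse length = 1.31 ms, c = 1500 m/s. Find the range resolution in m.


dR = c*tau/2 = 1500 * 1.31e-3 / 2 = 0.9825

0.9825 m


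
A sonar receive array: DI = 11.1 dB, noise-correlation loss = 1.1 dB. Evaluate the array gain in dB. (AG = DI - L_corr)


AG = DI - L_corr = 11.1 - 1.1 = 10.0

10.0 dB


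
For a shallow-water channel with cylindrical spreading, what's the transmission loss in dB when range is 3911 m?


TL = 10*log10(3911) = 35.92

35.92 dB


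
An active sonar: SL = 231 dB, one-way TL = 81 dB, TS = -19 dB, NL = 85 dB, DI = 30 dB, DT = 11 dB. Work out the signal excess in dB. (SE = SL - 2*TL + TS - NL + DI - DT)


-16 dB


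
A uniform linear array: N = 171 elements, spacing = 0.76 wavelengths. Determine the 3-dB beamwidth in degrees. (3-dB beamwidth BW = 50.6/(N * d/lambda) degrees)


0.39 deg


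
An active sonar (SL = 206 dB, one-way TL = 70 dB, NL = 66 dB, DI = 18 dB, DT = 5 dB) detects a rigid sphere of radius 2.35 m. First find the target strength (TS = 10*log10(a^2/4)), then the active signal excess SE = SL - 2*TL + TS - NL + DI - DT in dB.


Step 1: TS = 10*log10(2.35^2/4) = 1.4 dB
Step 2: SE = SL - 2*TL + TS - NL + DI - DT = 206 - 2*70 + (1.4) - 66 + 18 - 5 = 14.4

14.4 dB


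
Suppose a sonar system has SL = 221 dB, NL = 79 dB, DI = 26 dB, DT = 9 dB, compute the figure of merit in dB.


FOM = SL - NL + DI - DT = 221 - 79 + 26 - 9 = 159

159 dB


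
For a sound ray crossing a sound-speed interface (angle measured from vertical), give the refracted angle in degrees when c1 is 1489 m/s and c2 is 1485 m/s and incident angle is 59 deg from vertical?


sin(theta2) = (c2/c1)*sin(theta1) = (1485/1489)*sin(59 deg) = 0.85486
theta2 = arcsin(0.85486) = 58.74

58.74 deg


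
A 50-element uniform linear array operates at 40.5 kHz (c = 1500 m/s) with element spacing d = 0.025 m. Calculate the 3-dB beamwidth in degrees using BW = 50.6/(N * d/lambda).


Step 1: lambda = 1500/40500 = 0.03704 m
Step 2: d/lambda = 0.025/0.03704 = 0.6749
Step 3: BW = 50.6/(N * d/lambda) = 50.6/(50 * 0.6749) = 1.5

1.5 deg


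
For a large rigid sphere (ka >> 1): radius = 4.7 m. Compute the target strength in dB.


TS = 10*log10(4.7^2 / 4) = 10*log10(5.5225) = 7.42

7.42 dB


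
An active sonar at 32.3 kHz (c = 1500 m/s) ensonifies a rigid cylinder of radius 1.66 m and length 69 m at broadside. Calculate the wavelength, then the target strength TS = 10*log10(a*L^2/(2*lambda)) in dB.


Step 1: lambda = c/f = 1500/32300 = 0.04644 m
Step 2: TS = 10*log10(a*L^2/(2*lambda)) = 10*log10(1.66*69^2/(2*0.04644)) = 49.3

49.3 dB


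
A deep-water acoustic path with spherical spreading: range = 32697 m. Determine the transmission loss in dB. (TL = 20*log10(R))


90.29 dB


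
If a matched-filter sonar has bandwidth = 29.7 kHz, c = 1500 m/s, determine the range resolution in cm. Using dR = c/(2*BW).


dR = c/(2*BW) = 1500 / (2 * 29.7e3) = 0.0253 m = 2.53 cm

2.53 cm


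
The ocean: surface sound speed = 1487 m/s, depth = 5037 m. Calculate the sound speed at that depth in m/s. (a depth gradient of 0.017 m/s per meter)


1572.629 m/s


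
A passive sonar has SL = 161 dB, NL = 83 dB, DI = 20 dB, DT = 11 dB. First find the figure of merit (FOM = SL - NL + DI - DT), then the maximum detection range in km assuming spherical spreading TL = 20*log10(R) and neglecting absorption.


Step 1: FOM = SL - NL + DI - DT = 161 - 83 + 20 - 11 = 87 dB
Step 2: at max range FOM = TL = 20*log10(R), so R = 10^(87/20) = 22387.21 m = 22.39 km

22.39 km


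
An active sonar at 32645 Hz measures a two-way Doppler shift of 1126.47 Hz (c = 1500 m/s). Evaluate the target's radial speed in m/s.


From fd = 2*f*v/c, v = c*fd/(2*f) = 1500 * 1126.47 / (2*32645) = 25.88

25.88 m/s


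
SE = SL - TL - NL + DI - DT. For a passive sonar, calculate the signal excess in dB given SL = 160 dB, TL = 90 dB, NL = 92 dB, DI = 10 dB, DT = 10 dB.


SE = SL - TL - NL + DI - DT = 160 - 90 - 92 + 10 - 10 = -22

-22 dB


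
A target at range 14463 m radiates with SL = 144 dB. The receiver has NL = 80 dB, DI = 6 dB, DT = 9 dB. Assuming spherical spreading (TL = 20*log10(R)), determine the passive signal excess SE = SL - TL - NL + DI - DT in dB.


Step 1: TL = 20*log10(14463) = 83.21 dB
Step 2: SE = 144 - 83.21 - 80 + 6 - 9 = -22.21

-22.21 dB


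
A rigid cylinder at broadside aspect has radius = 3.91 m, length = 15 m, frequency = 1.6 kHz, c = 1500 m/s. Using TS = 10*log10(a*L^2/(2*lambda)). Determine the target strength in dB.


lambda = 1500/1600 = 0.9375 m
TS = 10*log10(3.91*15^2/(2*0.9375)) = 26.71

26.71 dB


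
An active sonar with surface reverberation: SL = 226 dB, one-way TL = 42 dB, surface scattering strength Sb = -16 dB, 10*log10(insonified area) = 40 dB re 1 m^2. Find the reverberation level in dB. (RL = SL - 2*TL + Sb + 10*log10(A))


166 dB


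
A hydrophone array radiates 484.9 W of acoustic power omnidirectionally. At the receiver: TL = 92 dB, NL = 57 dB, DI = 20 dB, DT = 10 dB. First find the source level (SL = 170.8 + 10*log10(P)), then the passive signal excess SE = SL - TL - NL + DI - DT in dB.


Step 1: SL = 170.8 + 10*log10(484.9) = 197.66 dB
Step 2: SE = SL - TL - NL + DI - DT = 197.66 - 92 - 57 + 20 - 10 = 58.66

58.66 dB


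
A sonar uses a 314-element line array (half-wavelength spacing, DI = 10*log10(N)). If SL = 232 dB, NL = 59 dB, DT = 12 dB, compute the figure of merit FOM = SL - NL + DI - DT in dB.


Step 1: DI = 10*log10(314) = 24.97 dB
Step 2: FOM = SL - NL + DI - DT = 232 - 59 + 24.97 - 12 = 185.97

185.97 dB


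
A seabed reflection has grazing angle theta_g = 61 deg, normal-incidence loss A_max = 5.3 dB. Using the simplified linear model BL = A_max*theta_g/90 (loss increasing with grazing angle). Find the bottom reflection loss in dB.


BL = A_max * theta_g / 90 = 5.3 * 61 / 90 = 3.59

3.59 dB


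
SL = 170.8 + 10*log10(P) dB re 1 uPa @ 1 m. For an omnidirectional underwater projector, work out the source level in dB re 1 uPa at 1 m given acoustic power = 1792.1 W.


203.33 dB


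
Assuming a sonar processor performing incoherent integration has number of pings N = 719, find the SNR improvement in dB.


Gain = 5*log10(719) = 14.28

14.28 dB


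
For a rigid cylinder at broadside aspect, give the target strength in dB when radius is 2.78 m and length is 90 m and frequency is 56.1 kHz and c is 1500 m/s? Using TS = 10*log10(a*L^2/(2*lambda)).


56.24 dB


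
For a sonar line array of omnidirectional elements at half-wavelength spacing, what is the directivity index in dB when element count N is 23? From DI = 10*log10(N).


DI = 10*log10(23) = 13.62

13.62 dB


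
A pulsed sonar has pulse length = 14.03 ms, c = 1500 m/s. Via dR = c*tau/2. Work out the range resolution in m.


10.5225 m


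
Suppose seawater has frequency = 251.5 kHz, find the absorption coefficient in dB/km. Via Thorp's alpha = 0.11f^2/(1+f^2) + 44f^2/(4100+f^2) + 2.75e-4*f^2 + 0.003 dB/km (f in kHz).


58.829 dB/km


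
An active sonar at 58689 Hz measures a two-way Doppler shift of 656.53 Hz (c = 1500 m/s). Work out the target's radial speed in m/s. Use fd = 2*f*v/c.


From fd = 2*f*v/c, v = c*fd/(2*f) = 1500 * 656.53 / (2*58689) = 8.39

8.39 m/s


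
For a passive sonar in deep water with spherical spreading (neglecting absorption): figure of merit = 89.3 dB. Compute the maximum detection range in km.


29.17 km


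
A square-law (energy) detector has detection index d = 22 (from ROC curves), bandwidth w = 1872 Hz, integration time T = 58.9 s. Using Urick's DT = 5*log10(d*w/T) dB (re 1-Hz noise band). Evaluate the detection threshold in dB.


DT = 5*log10(d*w/T) = 5*log10(22 * 1872 / 58.9) = 5*log10(699.22) = 14.22

14.22 dB


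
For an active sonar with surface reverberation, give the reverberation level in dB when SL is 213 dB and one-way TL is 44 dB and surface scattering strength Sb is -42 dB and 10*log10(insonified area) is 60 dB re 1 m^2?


RL = SL - 2*TL + Sb + 10*log10(A) = 213 - 2*44 + (-42) + 60 = 143

143 dB


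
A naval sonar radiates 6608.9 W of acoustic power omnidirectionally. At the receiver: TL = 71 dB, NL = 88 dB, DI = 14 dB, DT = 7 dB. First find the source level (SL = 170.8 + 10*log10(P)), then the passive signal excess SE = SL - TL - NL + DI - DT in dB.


Step 1: SL = 170.8 + 10*log10(6608.9) = 209.0 dB
Step 2: SE = SL - TL - NL + DI - DT = 209.0 - 71 - 88 + 14 - 7 = 57.0

57.0 dB


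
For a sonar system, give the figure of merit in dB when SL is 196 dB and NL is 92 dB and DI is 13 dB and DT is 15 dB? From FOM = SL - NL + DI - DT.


102 dB


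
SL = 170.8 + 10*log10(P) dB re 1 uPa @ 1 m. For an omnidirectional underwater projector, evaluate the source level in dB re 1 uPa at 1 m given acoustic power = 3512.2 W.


206.26 dB


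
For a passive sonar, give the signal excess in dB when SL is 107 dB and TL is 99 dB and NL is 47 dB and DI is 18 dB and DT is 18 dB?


SE = SL - TL - NL + DI - DT = 107 - 99 - 47 + 18 - 18 = -39

-39 dB


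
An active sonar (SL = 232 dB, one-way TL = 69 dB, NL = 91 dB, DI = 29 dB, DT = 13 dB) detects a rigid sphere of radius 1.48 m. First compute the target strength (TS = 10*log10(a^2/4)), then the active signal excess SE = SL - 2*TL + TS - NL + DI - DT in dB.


Step 1: TS = 10*log10(1.48^2/4) = -2.62 dB
Step 2: SE = SL - 2*TL + TS - NL + DI - DT = 232 - 2*69 + (-2.62) - 91 + 29 - 13 = 16.38

16.38 dB


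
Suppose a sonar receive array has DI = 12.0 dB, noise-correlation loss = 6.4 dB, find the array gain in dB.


AG = DI - L_corr = 12.0 - 6.4 = 5.6

5.6 dB


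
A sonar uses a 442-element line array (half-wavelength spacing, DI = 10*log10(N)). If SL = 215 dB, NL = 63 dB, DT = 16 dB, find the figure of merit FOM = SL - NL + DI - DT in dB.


Step 1: DI = 10*log10(442) = 26.45 dB
Step 2: FOM = SL - NL + DI - DT = 215 - 63 + 26.45 - 16 = 162.45

162.45 dB


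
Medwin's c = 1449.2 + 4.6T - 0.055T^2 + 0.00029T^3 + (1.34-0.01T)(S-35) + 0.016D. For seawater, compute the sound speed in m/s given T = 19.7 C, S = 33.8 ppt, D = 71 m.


c = 1449.2 + 4.6*19.7 - 0.055*19.7^2 + 0.00029*19.7^3 + (1.34 - 0.01*19.7)*(33.8 - 35) + 0.016*71 = 1520.46

1520.46 m/s


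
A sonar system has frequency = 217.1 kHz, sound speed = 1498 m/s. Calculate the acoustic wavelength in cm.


lambda = c/f = 1498 / 217100 = 0.0069 m = 0.69 cm

0.69 cm


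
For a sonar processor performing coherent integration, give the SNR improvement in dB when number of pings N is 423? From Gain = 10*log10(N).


26.26 dB


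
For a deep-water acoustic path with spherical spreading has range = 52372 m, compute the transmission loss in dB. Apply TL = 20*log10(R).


TL = 20*log10(52372) = 94.38

94.38 dB


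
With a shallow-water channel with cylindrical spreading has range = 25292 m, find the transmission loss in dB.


TL = 10*log10(25292) = 44.03

44.03 dB


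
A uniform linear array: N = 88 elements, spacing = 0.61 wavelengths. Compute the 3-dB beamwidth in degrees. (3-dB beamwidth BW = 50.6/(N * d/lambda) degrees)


BW = 50.6 / (88 * 0.61) = 50.6 / 53.68 = 0.94

0.94 deg


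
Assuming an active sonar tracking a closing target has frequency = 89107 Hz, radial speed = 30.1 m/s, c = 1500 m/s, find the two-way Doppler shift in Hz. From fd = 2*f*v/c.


fd = 2*f*v/c = 2 * 89107 * 30.1 / 1500 = 3576.16

3576.16 Hz


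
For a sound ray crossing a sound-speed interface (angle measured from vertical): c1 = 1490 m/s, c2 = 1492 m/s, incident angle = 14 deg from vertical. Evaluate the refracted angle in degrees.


14.02 deg


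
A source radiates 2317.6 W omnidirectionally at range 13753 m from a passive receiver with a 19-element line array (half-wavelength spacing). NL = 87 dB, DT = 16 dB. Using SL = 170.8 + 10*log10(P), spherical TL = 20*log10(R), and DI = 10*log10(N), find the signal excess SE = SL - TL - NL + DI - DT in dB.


Step 1: SL = 170.8 + 10*log10(2317.6) = 204.45 dB
Step 2: TL = 20*log10(13753) = 82.77 dB
Step 3: DI = 10*log10(19) = 12.79 dB
Step 4: SE = SL - TL - NL + DI - DT = 204.45 - 82.77 - 87 + 12.79 - 16 = 31.47

31.47 dB


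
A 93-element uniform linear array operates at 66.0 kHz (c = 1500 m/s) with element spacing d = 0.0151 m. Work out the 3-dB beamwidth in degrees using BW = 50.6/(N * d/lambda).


0.82 deg


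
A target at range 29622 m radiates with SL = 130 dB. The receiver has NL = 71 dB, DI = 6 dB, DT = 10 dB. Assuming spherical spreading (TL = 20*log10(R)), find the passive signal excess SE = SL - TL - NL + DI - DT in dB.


Step 1: TL = 20*log10(29622) = 89.43 dB
Step 2: SE = 130 - 89.43 - 71 + 6 - 10 = -34.43

-34.43 dB


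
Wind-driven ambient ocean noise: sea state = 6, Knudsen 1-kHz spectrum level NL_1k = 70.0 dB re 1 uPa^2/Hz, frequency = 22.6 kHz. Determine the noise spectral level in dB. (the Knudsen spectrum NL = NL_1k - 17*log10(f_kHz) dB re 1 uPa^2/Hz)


NL = NL_1k - 17*log10(f_kHz) = 70.0 - 17*log10(22.6) = 70.0 - (23.02) = 46.98

46.98 dB


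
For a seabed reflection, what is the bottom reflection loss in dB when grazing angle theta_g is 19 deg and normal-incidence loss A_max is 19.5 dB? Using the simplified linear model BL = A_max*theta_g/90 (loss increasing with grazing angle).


BL = A_max * theta_g / 90 = 19.5 * 19 / 90 = 4.12

4.12 dB


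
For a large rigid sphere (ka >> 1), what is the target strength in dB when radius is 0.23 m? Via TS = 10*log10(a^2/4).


TS = 10*log10(0.23^2 / 4) = 10*log10(0.013225) = -18.79

-18.79 dB


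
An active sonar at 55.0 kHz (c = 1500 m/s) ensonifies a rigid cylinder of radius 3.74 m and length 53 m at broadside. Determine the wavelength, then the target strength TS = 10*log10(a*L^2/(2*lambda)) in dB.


Step 1: lambda = c/f = 1500/55000 = 0.02727 m
Step 2: TS = 10*log10(a*L^2/(2*lambda)) = 10*log10(3.74*53^2/(2*0.02727)) = 52.85

52.85 dB


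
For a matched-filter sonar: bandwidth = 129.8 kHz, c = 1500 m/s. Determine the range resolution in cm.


dR = c/(2*BW) = 1500 / (2 * 129.8e3) = 0.0058 m = 0.58 cm

0.58 cm


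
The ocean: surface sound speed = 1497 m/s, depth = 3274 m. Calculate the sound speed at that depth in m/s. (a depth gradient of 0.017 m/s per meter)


1552.658 m/s


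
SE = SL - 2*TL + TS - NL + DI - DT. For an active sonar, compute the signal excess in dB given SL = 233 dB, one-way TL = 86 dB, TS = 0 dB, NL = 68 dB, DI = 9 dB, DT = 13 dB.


SE = SL - 2*TL + TS - NL + DI - DT = 233 - 2*86 + (0) - 68 + 9 - 13 = -11

-11 dB


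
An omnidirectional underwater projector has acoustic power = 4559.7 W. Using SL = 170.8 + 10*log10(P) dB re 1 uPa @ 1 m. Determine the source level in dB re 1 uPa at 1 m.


SL = 170.8 + 10*log10(4559.7) = 170.8 + 36.59 = 207.39

207.39 dB


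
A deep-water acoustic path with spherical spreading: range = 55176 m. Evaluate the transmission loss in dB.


TL = 20*log10(55176) = 94.84

94.84 dB


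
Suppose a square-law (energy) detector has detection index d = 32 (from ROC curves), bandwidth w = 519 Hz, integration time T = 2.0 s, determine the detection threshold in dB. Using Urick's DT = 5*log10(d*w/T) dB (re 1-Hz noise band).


DT = 5*log10(d*w/T) = 5*log10(32 * 519 / 2.0) = 5*log10(8304.0) = 19.6

19.6 dB


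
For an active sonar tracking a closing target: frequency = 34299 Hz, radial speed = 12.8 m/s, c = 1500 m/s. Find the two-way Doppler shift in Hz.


fd = 2*f*v/c = 2 * 34299 * 12.8 / 1500 = 585.37

585.37 Hz


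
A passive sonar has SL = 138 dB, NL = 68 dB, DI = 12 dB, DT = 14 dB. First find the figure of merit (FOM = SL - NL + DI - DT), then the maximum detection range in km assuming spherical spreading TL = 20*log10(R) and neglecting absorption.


Step 1: FOM = SL - NL + DI - DT = 138 - 68 + 12 - 14 = 68 dB
Step 2: at max range FOM = TL = 20*log10(R), so R = 10^(68/20) = 2511.89 m = 2.51 km

2.51 km


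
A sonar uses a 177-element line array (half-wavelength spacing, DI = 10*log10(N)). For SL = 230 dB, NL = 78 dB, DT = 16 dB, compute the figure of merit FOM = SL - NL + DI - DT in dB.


Step 1: DI = 10*log10(177) = 22.48 dB
Step 2: FOM = SL - NL + DI - DT = 230 - 78 + 22.48 - 16 = 158.48

158.48 dB


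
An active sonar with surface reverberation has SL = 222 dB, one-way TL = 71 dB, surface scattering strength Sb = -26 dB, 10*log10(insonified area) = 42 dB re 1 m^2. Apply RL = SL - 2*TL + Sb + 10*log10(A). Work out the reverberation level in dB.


RL = SL - 2*TL + Sb + 10*log10(A) = 222 - 2*71 + (-26) + 42 = 96

96 dB


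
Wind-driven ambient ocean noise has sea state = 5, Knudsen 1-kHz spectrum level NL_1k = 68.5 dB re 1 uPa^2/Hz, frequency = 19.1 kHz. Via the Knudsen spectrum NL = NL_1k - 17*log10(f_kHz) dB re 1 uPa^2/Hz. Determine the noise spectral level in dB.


NL = NL_1k - 17*log10(f_kHz) = 68.5 - 17*log10(19.1) = 68.5 - (21.78) = 46.72

46.72 dB


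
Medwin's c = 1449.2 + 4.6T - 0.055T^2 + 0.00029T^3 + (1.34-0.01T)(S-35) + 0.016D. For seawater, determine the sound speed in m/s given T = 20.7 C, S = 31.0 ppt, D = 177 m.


1521.73 m/s


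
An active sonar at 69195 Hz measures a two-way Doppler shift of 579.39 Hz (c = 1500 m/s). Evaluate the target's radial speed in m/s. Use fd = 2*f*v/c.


From fd = 2*f*v/c, v = c*fd/(2*f) = 1500 * 579.39 / (2*69195) = 6.28

6.28 m/s


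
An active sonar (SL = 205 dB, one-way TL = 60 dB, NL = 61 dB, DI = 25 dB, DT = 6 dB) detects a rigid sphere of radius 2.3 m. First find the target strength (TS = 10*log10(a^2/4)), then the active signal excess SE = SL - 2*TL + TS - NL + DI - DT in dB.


Step 1: TS = 10*log10(2.3^2/4) = 1.21 dB
Step 2: SE = SL - 2*TL + TS - NL + DI - DT = 205 - 2*60 + (1.21) - 61 + 25 - 6 = 44.21

44.21 dB


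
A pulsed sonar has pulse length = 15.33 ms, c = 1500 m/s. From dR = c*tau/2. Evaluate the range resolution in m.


dR = c*tau/2 = 1500 * 15.33e-3 / 2 = 11.4975

11.4975 m


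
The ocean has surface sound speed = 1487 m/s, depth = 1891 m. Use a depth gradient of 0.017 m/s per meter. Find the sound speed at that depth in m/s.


c = 1487 + 0.017 * 1891 = 1519.147

1519.147 m/s


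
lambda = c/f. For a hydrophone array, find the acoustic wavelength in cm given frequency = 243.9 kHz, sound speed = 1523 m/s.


0.62 cm


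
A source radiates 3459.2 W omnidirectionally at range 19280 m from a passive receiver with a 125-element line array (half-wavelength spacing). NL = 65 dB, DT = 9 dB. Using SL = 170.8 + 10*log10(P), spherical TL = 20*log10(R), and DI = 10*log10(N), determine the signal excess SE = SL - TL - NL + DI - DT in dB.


67.46 dB


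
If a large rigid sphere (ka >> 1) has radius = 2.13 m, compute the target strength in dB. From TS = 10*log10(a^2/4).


TS = 10*log10(2.13^2 / 4) = 10*log10(1.134225) = 0.55

0.55 dB


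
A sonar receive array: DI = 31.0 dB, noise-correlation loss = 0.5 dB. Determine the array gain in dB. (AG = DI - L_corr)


30.5 dB


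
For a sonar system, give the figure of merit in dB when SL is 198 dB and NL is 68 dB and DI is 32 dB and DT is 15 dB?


FOM = SL - NL + DI - DT = 198 - 68 + 32 - 15 = 147

147 dB


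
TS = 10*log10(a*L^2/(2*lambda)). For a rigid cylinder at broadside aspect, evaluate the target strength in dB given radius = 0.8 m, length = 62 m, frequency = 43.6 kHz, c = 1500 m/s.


lambda = 1500/43600 = 0.0344 m
TS = 10*log10(0.8*62^2/(2*0.0344)) = 46.5

46.5 dB


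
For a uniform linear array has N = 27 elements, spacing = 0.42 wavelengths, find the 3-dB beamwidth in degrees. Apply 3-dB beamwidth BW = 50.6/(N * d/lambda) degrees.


BW = 50.6 / (27 * 0.42) = 50.6 / 11.34 = 4.46

4.46 deg


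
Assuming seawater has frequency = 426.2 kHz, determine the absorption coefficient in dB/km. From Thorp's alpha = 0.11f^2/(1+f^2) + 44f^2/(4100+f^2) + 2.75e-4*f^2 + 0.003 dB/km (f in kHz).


f^2 = 181646.44
alpha = 0.11*181646.44/(1+181646.44) + 44*181646.44/(4100+181646.44) + 2.75e-4*181646.44 + 0.003 = 93.095

93.095 dB/km


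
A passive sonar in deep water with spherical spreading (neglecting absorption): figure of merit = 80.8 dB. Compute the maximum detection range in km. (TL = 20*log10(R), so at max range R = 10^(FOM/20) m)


At max range FOM = TL, so 20*log10(R) = 80.8
R = 10^(80.8/20) = 10964.78 m = 10.96 km

10.96 km


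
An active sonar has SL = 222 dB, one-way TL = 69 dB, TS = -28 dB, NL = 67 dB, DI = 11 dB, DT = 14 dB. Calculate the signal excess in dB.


SE = SL - 2*TL + TS - NL + DI - DT = 222 - 2*69 + (-28) - 67 + 11 - 14 = -14

-14 dB


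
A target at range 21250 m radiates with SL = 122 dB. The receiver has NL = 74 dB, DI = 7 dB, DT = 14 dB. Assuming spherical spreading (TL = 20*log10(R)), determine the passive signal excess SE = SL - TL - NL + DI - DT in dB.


Step 1: TL = 20*log10(21250) = 86.55 dB
Step 2: SE = 122 - 86.55 - 74 + 7 - 14 = -45.55

-45.55 dB


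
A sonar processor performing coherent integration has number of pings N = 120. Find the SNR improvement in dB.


Gain = 10*log10(120) = 20.79

20.79 dB


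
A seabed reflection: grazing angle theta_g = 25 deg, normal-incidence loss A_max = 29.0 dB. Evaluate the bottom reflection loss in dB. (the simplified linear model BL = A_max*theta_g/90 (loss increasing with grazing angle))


8.06 dB


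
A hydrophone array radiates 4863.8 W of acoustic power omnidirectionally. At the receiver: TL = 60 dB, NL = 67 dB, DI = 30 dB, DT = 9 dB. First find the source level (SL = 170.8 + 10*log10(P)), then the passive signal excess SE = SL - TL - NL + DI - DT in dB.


Step 1: SL = 170.8 + 10*log10(4863.8) = 207.67 dB
Step 2: SE = SL - TL - NL + DI - DT = 207.67 - 60 - 67 + 30 - 9 = 101.67

101.67 dB


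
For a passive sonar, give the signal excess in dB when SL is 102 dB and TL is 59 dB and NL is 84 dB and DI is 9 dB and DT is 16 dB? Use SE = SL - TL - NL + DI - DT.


SE = SL - TL - NL + DI - DT = 102 - 59 - 84 + 9 - 16 = -48

-48 dB


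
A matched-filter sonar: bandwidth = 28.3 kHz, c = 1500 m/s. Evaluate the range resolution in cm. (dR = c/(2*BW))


dR = c/(2*BW) = 1500 / (2 * 28.3e3) = 0.0265 m = 2.65 cm

2.65 cm


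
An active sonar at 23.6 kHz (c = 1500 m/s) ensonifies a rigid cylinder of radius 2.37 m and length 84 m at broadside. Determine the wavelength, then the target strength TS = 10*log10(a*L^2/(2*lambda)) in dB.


Step 1: lambda = c/f = 1500/23600 = 0.06356 m
Step 2: TS = 10*log10(a*L^2/(2*lambda)) = 10*log10(2.37*84^2/(2*0.06356)) = 51.19

51.19 dB


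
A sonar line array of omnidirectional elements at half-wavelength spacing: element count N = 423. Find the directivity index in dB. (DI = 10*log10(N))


26.26 dB


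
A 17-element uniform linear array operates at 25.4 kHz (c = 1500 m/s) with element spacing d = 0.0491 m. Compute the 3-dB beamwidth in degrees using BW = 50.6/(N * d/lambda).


Step 1: lambda = 1500/25400 = 0.05906 m
Step 2: d/lambda = 0.0491/0.05906 = 0.8314
Step 3: BW = 50.6/(N * d/lambda) = 50.6/(17 * 0.8314) = 3.58

3.58 deg


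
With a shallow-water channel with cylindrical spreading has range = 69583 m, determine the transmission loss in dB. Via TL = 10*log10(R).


TL = 10*log10(69583) = 48.43

48.43 dB


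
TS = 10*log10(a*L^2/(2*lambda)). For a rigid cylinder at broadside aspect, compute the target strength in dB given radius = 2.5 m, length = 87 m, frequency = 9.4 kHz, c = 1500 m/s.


lambda = 1500/9400 = 0.15957 m
TS = 10*log10(2.5*87^2/(2*0.15957)) = 47.73

47.73 dB


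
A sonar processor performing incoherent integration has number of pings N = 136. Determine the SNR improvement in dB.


Gain = 5*log10(136) = 10.67

10.67 dB


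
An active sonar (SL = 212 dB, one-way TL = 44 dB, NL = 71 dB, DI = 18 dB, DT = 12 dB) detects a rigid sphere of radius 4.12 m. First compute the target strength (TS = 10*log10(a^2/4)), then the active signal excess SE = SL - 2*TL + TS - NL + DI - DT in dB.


Step 1: TS = 10*log10(4.12^2/4) = 6.28 dB
Step 2: SE = SL - 2*TL + TS - NL + DI - DT = 212 - 2*44 + (6.28) - 71 + 18 - 12 = 65.28

65.28 dB
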